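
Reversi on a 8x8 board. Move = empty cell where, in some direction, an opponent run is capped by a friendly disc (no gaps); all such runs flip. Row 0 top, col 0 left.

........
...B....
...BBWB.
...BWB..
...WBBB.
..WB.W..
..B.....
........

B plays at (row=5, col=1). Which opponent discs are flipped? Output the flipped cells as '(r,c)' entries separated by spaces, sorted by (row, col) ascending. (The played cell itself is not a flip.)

Answer: (5,2)

Derivation:
Dir NW: first cell '.' (not opp) -> no flip
Dir N: first cell '.' (not opp) -> no flip
Dir NE: first cell '.' (not opp) -> no flip
Dir W: first cell '.' (not opp) -> no flip
Dir E: opp run (5,2) capped by B -> flip
Dir SW: first cell '.' (not opp) -> no flip
Dir S: first cell '.' (not opp) -> no flip
Dir SE: first cell 'B' (not opp) -> no flip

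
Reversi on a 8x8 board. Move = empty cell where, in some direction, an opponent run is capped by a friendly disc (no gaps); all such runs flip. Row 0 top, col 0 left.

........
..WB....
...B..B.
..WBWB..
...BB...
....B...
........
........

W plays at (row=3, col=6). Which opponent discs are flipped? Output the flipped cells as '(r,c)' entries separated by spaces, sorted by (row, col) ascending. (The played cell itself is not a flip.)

Dir NW: first cell '.' (not opp) -> no flip
Dir N: opp run (2,6), next='.' -> no flip
Dir NE: first cell '.' (not opp) -> no flip
Dir W: opp run (3,5) capped by W -> flip
Dir E: first cell '.' (not opp) -> no flip
Dir SW: first cell '.' (not opp) -> no flip
Dir S: first cell '.' (not opp) -> no flip
Dir SE: first cell '.' (not opp) -> no flip

Answer: (3,5)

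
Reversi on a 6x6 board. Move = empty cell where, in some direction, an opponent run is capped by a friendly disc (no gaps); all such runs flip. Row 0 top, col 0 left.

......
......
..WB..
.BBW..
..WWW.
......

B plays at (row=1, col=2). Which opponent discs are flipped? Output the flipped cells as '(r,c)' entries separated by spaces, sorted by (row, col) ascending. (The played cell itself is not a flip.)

Answer: (2,2)

Derivation:
Dir NW: first cell '.' (not opp) -> no flip
Dir N: first cell '.' (not opp) -> no flip
Dir NE: first cell '.' (not opp) -> no flip
Dir W: first cell '.' (not opp) -> no flip
Dir E: first cell '.' (not opp) -> no flip
Dir SW: first cell '.' (not opp) -> no flip
Dir S: opp run (2,2) capped by B -> flip
Dir SE: first cell 'B' (not opp) -> no flip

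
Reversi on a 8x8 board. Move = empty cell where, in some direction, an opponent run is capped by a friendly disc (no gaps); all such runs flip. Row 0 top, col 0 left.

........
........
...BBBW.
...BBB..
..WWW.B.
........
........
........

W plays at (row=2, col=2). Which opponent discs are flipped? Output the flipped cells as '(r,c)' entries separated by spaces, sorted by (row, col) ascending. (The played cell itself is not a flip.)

Answer: (2,3) (2,4) (2,5) (3,3)

Derivation:
Dir NW: first cell '.' (not opp) -> no flip
Dir N: first cell '.' (not opp) -> no flip
Dir NE: first cell '.' (not opp) -> no flip
Dir W: first cell '.' (not opp) -> no flip
Dir E: opp run (2,3) (2,4) (2,5) capped by W -> flip
Dir SW: first cell '.' (not opp) -> no flip
Dir S: first cell '.' (not opp) -> no flip
Dir SE: opp run (3,3) capped by W -> flip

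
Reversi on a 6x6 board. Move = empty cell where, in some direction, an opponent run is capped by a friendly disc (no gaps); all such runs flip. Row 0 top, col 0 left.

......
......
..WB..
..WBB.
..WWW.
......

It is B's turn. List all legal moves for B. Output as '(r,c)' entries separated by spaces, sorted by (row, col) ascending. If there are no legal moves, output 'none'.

(1,1): flips 1 -> legal
(1,2): no bracket -> illegal
(1,3): no bracket -> illegal
(2,1): flips 1 -> legal
(3,1): flips 1 -> legal
(3,5): no bracket -> illegal
(4,1): flips 1 -> legal
(4,5): no bracket -> illegal
(5,1): flips 1 -> legal
(5,2): flips 1 -> legal
(5,3): flips 1 -> legal
(5,4): flips 1 -> legal
(5,5): flips 1 -> legal

Answer: (1,1) (2,1) (3,1) (4,1) (5,1) (5,2) (5,3) (5,4) (5,5)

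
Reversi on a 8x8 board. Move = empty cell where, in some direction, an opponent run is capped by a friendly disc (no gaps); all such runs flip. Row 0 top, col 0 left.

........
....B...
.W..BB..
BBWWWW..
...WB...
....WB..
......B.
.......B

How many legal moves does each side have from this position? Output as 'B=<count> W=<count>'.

Answer: B=11 W=8

Derivation:
-- B to move --
(1,0): no bracket -> illegal
(1,1): flips 1 -> legal
(1,2): flips 1 -> legal
(2,0): no bracket -> illegal
(2,2): flips 1 -> legal
(2,3): no bracket -> illegal
(2,6): flips 1 -> legal
(3,6): flips 4 -> legal
(4,1): no bracket -> illegal
(4,2): flips 2 -> legal
(4,5): flips 1 -> legal
(4,6): flips 1 -> legal
(5,2): flips 2 -> legal
(5,3): flips 1 -> legal
(6,3): no bracket -> illegal
(6,4): flips 1 -> legal
(6,5): no bracket -> illegal
B mobility = 11
-- W to move --
(0,3): no bracket -> illegal
(0,4): flips 2 -> legal
(0,5): no bracket -> illegal
(1,3): flips 1 -> legal
(1,5): flips 2 -> legal
(1,6): flips 1 -> legal
(2,0): no bracket -> illegal
(2,2): no bracket -> illegal
(2,3): no bracket -> illegal
(2,6): no bracket -> illegal
(3,6): no bracket -> illegal
(4,0): no bracket -> illegal
(4,1): flips 1 -> legal
(4,2): no bracket -> illegal
(4,5): flips 1 -> legal
(4,6): no bracket -> illegal
(5,3): flips 1 -> legal
(5,6): flips 1 -> legal
(5,7): no bracket -> illegal
(6,4): no bracket -> illegal
(6,5): no bracket -> illegal
(6,7): no bracket -> illegal
(7,5): no bracket -> illegal
(7,6): no bracket -> illegal
W mobility = 8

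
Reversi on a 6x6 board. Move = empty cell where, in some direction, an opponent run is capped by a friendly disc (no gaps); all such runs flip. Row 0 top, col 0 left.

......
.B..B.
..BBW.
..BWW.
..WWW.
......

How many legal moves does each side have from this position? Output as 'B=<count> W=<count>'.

Answer: B=7 W=6

Derivation:
-- B to move --
(1,3): no bracket -> illegal
(1,5): no bracket -> illegal
(2,5): flips 1 -> legal
(3,1): no bracket -> illegal
(3,5): flips 2 -> legal
(4,1): no bracket -> illegal
(4,5): flips 1 -> legal
(5,1): no bracket -> illegal
(5,2): flips 1 -> legal
(5,3): flips 2 -> legal
(5,4): flips 4 -> legal
(5,5): flips 2 -> legal
B mobility = 7
-- W to move --
(0,0): flips 2 -> legal
(0,1): no bracket -> illegal
(0,2): no bracket -> illegal
(0,3): no bracket -> illegal
(0,4): flips 1 -> legal
(0,5): no bracket -> illegal
(1,0): no bracket -> illegal
(1,2): flips 3 -> legal
(1,3): flips 1 -> legal
(1,5): no bracket -> illegal
(2,0): no bracket -> illegal
(2,1): flips 3 -> legal
(2,5): no bracket -> illegal
(3,1): flips 1 -> legal
(4,1): no bracket -> illegal
W mobility = 6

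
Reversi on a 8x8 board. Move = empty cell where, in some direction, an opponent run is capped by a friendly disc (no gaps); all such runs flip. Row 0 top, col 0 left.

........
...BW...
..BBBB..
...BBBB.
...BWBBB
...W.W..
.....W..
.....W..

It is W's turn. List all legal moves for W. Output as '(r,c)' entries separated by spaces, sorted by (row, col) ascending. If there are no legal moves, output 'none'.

(0,2): no bracket -> illegal
(0,3): flips 4 -> legal
(0,4): no bracket -> illegal
(1,1): flips 2 -> legal
(1,2): flips 1 -> legal
(1,5): flips 3 -> legal
(1,6): no bracket -> illegal
(2,1): no bracket -> illegal
(2,6): flips 1 -> legal
(2,7): no bracket -> illegal
(3,1): no bracket -> illegal
(3,2): flips 1 -> legal
(3,7): flips 1 -> legal
(4,2): flips 1 -> legal
(5,2): no bracket -> illegal
(5,4): no bracket -> illegal
(5,6): no bracket -> illegal
(5,7): no bracket -> illegal

Answer: (0,3) (1,1) (1,2) (1,5) (2,6) (3,2) (3,7) (4,2)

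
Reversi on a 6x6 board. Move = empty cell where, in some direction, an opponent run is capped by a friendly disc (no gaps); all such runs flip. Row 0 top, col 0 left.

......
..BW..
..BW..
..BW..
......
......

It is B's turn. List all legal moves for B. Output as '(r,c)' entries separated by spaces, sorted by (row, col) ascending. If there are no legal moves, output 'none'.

Answer: (0,4) (1,4) (2,4) (3,4) (4,4)

Derivation:
(0,2): no bracket -> illegal
(0,3): no bracket -> illegal
(0,4): flips 1 -> legal
(1,4): flips 2 -> legal
(2,4): flips 1 -> legal
(3,4): flips 2 -> legal
(4,2): no bracket -> illegal
(4,3): no bracket -> illegal
(4,4): flips 1 -> legal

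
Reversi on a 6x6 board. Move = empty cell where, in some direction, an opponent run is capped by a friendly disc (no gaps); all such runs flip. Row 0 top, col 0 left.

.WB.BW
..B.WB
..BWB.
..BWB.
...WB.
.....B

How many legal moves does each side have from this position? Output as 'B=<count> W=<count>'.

Answer: B=5 W=9

Derivation:
-- B to move --
(0,0): flips 1 -> legal
(0,3): no bracket -> illegal
(1,0): no bracket -> illegal
(1,1): no bracket -> illegal
(1,3): flips 1 -> legal
(2,5): no bracket -> illegal
(4,2): flips 2 -> legal
(5,2): flips 1 -> legal
(5,3): no bracket -> illegal
(5,4): flips 1 -> legal
B mobility = 5
-- W to move --
(0,3): flips 2 -> legal
(1,1): flips 1 -> legal
(1,3): no bracket -> illegal
(2,1): flips 2 -> legal
(2,5): flips 3 -> legal
(3,1): flips 1 -> legal
(3,5): flips 1 -> legal
(4,1): flips 1 -> legal
(4,2): no bracket -> illegal
(4,5): flips 2 -> legal
(5,3): no bracket -> illegal
(5,4): flips 3 -> legal
W mobility = 9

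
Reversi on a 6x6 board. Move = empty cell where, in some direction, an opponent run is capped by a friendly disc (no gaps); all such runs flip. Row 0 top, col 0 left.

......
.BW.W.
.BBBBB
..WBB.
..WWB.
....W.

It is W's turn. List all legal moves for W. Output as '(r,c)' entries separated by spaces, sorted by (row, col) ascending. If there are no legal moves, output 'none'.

(0,0): no bracket -> illegal
(0,1): no bracket -> illegal
(0,2): no bracket -> illegal
(1,0): flips 2 -> legal
(1,3): flips 2 -> legal
(1,5): flips 2 -> legal
(2,0): no bracket -> illegal
(3,0): flips 1 -> legal
(3,1): no bracket -> illegal
(3,5): flips 2 -> legal
(4,5): flips 3 -> legal
(5,3): no bracket -> illegal
(5,5): no bracket -> illegal

Answer: (1,0) (1,3) (1,5) (3,0) (3,5) (4,5)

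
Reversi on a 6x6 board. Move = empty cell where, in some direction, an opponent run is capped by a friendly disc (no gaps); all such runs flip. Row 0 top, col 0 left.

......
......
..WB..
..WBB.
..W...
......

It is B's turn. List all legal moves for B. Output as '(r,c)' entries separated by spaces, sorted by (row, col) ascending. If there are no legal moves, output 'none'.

(1,1): flips 1 -> legal
(1,2): no bracket -> illegal
(1,3): no bracket -> illegal
(2,1): flips 1 -> legal
(3,1): flips 1 -> legal
(4,1): flips 1 -> legal
(4,3): no bracket -> illegal
(5,1): flips 1 -> legal
(5,2): no bracket -> illegal
(5,3): no bracket -> illegal

Answer: (1,1) (2,1) (3,1) (4,1) (5,1)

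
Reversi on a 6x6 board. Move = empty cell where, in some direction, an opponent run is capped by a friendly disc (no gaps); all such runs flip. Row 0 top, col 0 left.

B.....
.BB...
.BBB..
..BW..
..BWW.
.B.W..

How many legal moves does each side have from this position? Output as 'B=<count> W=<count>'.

-- B to move --
(2,4): flips 1 -> legal
(3,4): flips 1 -> legal
(3,5): no bracket -> illegal
(4,5): flips 2 -> legal
(5,2): no bracket -> illegal
(5,4): flips 1 -> legal
(5,5): flips 2 -> legal
B mobility = 5
-- W to move --
(0,1): no bracket -> illegal
(0,2): no bracket -> illegal
(0,3): no bracket -> illegal
(1,0): flips 2 -> legal
(1,3): flips 1 -> legal
(1,4): no bracket -> illegal
(2,0): no bracket -> illegal
(2,4): no bracket -> illegal
(3,0): no bracket -> illegal
(3,1): flips 2 -> legal
(3,4): no bracket -> illegal
(4,0): no bracket -> illegal
(4,1): flips 1 -> legal
(5,0): no bracket -> illegal
(5,2): no bracket -> illegal
W mobility = 4

Answer: B=5 W=4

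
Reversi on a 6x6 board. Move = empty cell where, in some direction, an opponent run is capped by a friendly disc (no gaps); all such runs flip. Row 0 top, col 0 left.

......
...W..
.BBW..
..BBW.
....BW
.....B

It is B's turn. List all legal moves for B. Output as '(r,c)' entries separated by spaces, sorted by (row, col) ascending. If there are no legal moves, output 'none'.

Answer: (0,3) (0,4) (1,4) (2,4) (3,5)

Derivation:
(0,2): no bracket -> illegal
(0,3): flips 2 -> legal
(0,4): flips 1 -> legal
(1,2): no bracket -> illegal
(1,4): flips 1 -> legal
(2,4): flips 2 -> legal
(2,5): no bracket -> illegal
(3,5): flips 2 -> legal
(4,3): no bracket -> illegal
(5,4): no bracket -> illegal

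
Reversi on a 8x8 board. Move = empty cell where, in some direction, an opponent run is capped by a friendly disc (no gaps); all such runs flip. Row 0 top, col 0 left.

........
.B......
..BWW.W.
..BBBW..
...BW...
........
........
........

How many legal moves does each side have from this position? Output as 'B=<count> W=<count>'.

Answer: B=9 W=7

Derivation:
-- B to move --
(1,2): flips 1 -> legal
(1,3): flips 1 -> legal
(1,4): flips 2 -> legal
(1,5): flips 1 -> legal
(1,6): no bracket -> illegal
(1,7): no bracket -> illegal
(2,5): flips 2 -> legal
(2,7): no bracket -> illegal
(3,6): flips 1 -> legal
(3,7): no bracket -> illegal
(4,5): flips 1 -> legal
(4,6): no bracket -> illegal
(5,3): no bracket -> illegal
(5,4): flips 1 -> legal
(5,5): flips 1 -> legal
B mobility = 9
-- W to move --
(0,0): flips 3 -> legal
(0,1): no bracket -> illegal
(0,2): no bracket -> illegal
(1,0): no bracket -> illegal
(1,2): no bracket -> illegal
(1,3): no bracket -> illegal
(2,0): no bracket -> illegal
(2,1): flips 1 -> legal
(2,5): no bracket -> illegal
(3,1): flips 3 -> legal
(4,1): flips 1 -> legal
(4,2): flips 2 -> legal
(4,5): flips 1 -> legal
(5,2): no bracket -> illegal
(5,3): flips 2 -> legal
(5,4): no bracket -> illegal
W mobility = 7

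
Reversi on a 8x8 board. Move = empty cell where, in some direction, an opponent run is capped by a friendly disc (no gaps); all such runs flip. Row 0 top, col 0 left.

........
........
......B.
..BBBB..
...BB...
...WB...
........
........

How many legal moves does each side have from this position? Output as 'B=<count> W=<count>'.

Answer: B=3 W=3

Derivation:
-- B to move --
(4,2): no bracket -> illegal
(5,2): flips 1 -> legal
(6,2): flips 1 -> legal
(6,3): flips 1 -> legal
(6,4): no bracket -> illegal
B mobility = 3
-- W to move --
(1,5): no bracket -> illegal
(1,6): no bracket -> illegal
(1,7): flips 3 -> legal
(2,1): no bracket -> illegal
(2,2): no bracket -> illegal
(2,3): flips 2 -> legal
(2,4): no bracket -> illegal
(2,5): no bracket -> illegal
(2,7): no bracket -> illegal
(3,1): no bracket -> illegal
(3,6): no bracket -> illegal
(3,7): no bracket -> illegal
(4,1): no bracket -> illegal
(4,2): no bracket -> illegal
(4,5): no bracket -> illegal
(4,6): no bracket -> illegal
(5,2): no bracket -> illegal
(5,5): flips 1 -> legal
(6,3): no bracket -> illegal
(6,4): no bracket -> illegal
(6,5): no bracket -> illegal
W mobility = 3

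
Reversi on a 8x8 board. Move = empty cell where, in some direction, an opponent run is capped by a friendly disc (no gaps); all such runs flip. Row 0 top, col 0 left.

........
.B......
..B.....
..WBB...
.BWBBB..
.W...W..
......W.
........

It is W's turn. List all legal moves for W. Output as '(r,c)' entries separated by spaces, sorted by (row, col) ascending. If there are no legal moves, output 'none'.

(0,0): flips 4 -> legal
(0,1): no bracket -> illegal
(0,2): no bracket -> illegal
(1,0): no bracket -> illegal
(1,2): flips 1 -> legal
(1,3): no bracket -> illegal
(2,0): no bracket -> illegal
(2,1): no bracket -> illegal
(2,3): no bracket -> illegal
(2,4): flips 1 -> legal
(2,5): no bracket -> illegal
(3,0): no bracket -> illegal
(3,1): flips 1 -> legal
(3,5): flips 3 -> legal
(3,6): no bracket -> illegal
(4,0): flips 1 -> legal
(4,6): flips 3 -> legal
(5,0): flips 1 -> legal
(5,2): no bracket -> illegal
(5,3): no bracket -> illegal
(5,4): flips 1 -> legal
(5,6): no bracket -> illegal

Answer: (0,0) (1,2) (2,4) (3,1) (3,5) (4,0) (4,6) (5,0) (5,4)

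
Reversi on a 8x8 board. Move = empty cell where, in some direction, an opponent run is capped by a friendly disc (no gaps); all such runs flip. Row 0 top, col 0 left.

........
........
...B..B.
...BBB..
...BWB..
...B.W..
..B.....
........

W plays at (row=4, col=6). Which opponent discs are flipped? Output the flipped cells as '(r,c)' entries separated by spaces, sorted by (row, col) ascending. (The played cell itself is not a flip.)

Dir NW: opp run (3,5), next='.' -> no flip
Dir N: first cell '.' (not opp) -> no flip
Dir NE: first cell '.' (not opp) -> no flip
Dir W: opp run (4,5) capped by W -> flip
Dir E: first cell '.' (not opp) -> no flip
Dir SW: first cell 'W' (not opp) -> no flip
Dir S: first cell '.' (not opp) -> no flip
Dir SE: first cell '.' (not opp) -> no flip

Answer: (4,5)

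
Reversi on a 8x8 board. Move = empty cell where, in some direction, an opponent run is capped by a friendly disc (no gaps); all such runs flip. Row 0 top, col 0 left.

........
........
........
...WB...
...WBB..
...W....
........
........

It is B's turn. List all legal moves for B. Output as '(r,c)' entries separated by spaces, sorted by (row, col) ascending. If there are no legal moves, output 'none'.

(2,2): flips 1 -> legal
(2,3): no bracket -> illegal
(2,4): no bracket -> illegal
(3,2): flips 1 -> legal
(4,2): flips 1 -> legal
(5,2): flips 1 -> legal
(5,4): no bracket -> illegal
(6,2): flips 1 -> legal
(6,3): no bracket -> illegal
(6,4): no bracket -> illegal

Answer: (2,2) (3,2) (4,2) (5,2) (6,2)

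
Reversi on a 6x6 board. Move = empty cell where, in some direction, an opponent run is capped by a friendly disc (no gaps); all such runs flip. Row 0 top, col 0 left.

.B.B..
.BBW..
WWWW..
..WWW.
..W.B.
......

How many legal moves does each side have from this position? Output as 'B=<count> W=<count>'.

-- B to move --
(0,2): no bracket -> illegal
(0,4): no bracket -> illegal
(1,0): no bracket -> illegal
(1,4): flips 1 -> legal
(2,4): flips 1 -> legal
(2,5): no bracket -> illegal
(3,0): flips 1 -> legal
(3,1): flips 1 -> legal
(3,5): no bracket -> illegal
(4,1): no bracket -> illegal
(4,3): flips 3 -> legal
(4,5): flips 2 -> legal
(5,1): no bracket -> illegal
(5,2): flips 3 -> legal
(5,3): no bracket -> illegal
B mobility = 7
-- W to move --
(0,0): flips 1 -> legal
(0,2): flips 2 -> legal
(0,4): no bracket -> illegal
(1,0): flips 2 -> legal
(1,4): no bracket -> illegal
(3,5): no bracket -> illegal
(4,3): no bracket -> illegal
(4,5): no bracket -> illegal
(5,3): no bracket -> illegal
(5,4): flips 1 -> legal
(5,5): flips 1 -> legal
W mobility = 5

Answer: B=7 W=5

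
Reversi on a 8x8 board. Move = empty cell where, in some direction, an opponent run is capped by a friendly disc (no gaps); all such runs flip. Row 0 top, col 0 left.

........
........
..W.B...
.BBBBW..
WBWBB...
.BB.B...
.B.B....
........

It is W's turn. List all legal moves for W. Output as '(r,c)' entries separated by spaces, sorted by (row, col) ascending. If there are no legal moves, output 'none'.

(1,3): flips 1 -> legal
(1,4): no bracket -> illegal
(1,5): flips 2 -> legal
(2,0): flips 1 -> legal
(2,1): no bracket -> illegal
(2,3): no bracket -> illegal
(2,5): no bracket -> illegal
(3,0): flips 4 -> legal
(4,5): flips 2 -> legal
(5,0): no bracket -> illegal
(5,3): flips 1 -> legal
(5,5): flips 2 -> legal
(6,0): flips 1 -> legal
(6,2): flips 2 -> legal
(6,4): no bracket -> illegal
(6,5): no bracket -> illegal
(7,0): no bracket -> illegal
(7,1): no bracket -> illegal
(7,2): no bracket -> illegal
(7,3): no bracket -> illegal
(7,4): no bracket -> illegal

Answer: (1,3) (1,5) (2,0) (3,0) (4,5) (5,3) (5,5) (6,0) (6,2)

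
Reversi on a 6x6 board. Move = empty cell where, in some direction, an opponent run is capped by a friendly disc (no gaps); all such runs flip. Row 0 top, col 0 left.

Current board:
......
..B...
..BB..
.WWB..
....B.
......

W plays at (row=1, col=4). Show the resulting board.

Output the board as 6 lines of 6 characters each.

Answer: ......
..B.W.
..BW..
.WWB..
....B.
......

Derivation:
Place W at (1,4); scan 8 dirs for brackets.
Dir NW: first cell '.' (not opp) -> no flip
Dir N: first cell '.' (not opp) -> no flip
Dir NE: first cell '.' (not opp) -> no flip
Dir W: first cell '.' (not opp) -> no flip
Dir E: first cell '.' (not opp) -> no flip
Dir SW: opp run (2,3) capped by W -> flip
Dir S: first cell '.' (not opp) -> no flip
Dir SE: first cell '.' (not opp) -> no flip
All flips: (2,3)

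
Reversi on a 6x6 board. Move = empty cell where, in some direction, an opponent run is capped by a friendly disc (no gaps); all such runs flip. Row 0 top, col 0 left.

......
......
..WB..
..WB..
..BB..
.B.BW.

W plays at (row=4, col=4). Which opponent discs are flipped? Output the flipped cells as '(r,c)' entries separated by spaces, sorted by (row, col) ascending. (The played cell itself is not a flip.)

Dir NW: opp run (3,3) capped by W -> flip
Dir N: first cell '.' (not opp) -> no flip
Dir NE: first cell '.' (not opp) -> no flip
Dir W: opp run (4,3) (4,2), next='.' -> no flip
Dir E: first cell '.' (not opp) -> no flip
Dir SW: opp run (5,3), next=edge -> no flip
Dir S: first cell 'W' (not opp) -> no flip
Dir SE: first cell '.' (not opp) -> no flip

Answer: (3,3)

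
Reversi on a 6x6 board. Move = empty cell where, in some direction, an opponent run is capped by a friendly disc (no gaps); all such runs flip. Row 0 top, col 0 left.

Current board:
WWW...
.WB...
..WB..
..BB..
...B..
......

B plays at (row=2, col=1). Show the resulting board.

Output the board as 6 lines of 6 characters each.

Answer: WWW...
.WB...
.BBB..
..BB..
...B..
......

Derivation:
Place B at (2,1); scan 8 dirs for brackets.
Dir NW: first cell '.' (not opp) -> no flip
Dir N: opp run (1,1) (0,1), next=edge -> no flip
Dir NE: first cell 'B' (not opp) -> no flip
Dir W: first cell '.' (not opp) -> no flip
Dir E: opp run (2,2) capped by B -> flip
Dir SW: first cell '.' (not opp) -> no flip
Dir S: first cell '.' (not opp) -> no flip
Dir SE: first cell 'B' (not opp) -> no flip
All flips: (2,2)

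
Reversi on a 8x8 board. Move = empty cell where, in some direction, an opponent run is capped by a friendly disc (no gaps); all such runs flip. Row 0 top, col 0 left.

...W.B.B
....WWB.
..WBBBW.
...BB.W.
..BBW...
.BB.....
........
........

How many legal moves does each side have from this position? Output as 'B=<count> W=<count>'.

Answer: B=11 W=6

Derivation:
-- B to move --
(0,2): no bracket -> illegal
(0,4): flips 1 -> legal
(0,6): flips 1 -> legal
(1,1): flips 1 -> legal
(1,2): no bracket -> illegal
(1,3): flips 2 -> legal
(1,7): no bracket -> illegal
(2,1): flips 1 -> legal
(2,7): flips 1 -> legal
(3,1): no bracket -> illegal
(3,2): no bracket -> illegal
(3,5): no bracket -> illegal
(3,7): no bracket -> illegal
(4,5): flips 1 -> legal
(4,6): flips 2 -> legal
(4,7): flips 1 -> legal
(5,3): no bracket -> illegal
(5,4): flips 1 -> legal
(5,5): flips 1 -> legal
B mobility = 11
-- W to move --
(0,4): no bracket -> illegal
(0,6): flips 1 -> legal
(1,2): no bracket -> illegal
(1,3): no bracket -> illegal
(1,7): flips 1 -> legal
(2,7): no bracket -> illegal
(3,1): no bracket -> illegal
(3,2): flips 1 -> legal
(3,5): flips 1 -> legal
(4,0): no bracket -> illegal
(4,1): flips 2 -> legal
(4,5): no bracket -> illegal
(5,0): no bracket -> illegal
(5,3): no bracket -> illegal
(5,4): no bracket -> illegal
(6,0): flips 4 -> legal
(6,1): no bracket -> illegal
(6,2): no bracket -> illegal
(6,3): no bracket -> illegal
W mobility = 6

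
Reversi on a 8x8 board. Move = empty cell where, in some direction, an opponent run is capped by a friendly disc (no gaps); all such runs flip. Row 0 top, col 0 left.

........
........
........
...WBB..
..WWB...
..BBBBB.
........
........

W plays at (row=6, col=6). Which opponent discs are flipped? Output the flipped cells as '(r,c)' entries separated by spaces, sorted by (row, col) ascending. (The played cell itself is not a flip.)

Answer: (4,4) (5,5)

Derivation:
Dir NW: opp run (5,5) (4,4) capped by W -> flip
Dir N: opp run (5,6), next='.' -> no flip
Dir NE: first cell '.' (not opp) -> no flip
Dir W: first cell '.' (not opp) -> no flip
Dir E: first cell '.' (not opp) -> no flip
Dir SW: first cell '.' (not opp) -> no flip
Dir S: first cell '.' (not opp) -> no flip
Dir SE: first cell '.' (not opp) -> no flip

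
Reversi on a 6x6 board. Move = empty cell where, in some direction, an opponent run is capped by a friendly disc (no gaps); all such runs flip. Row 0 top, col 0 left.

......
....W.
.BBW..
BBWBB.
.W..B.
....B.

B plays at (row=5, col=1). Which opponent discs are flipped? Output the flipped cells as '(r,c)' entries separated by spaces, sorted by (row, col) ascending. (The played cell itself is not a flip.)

Answer: (4,1)

Derivation:
Dir NW: first cell '.' (not opp) -> no flip
Dir N: opp run (4,1) capped by B -> flip
Dir NE: first cell '.' (not opp) -> no flip
Dir W: first cell '.' (not opp) -> no flip
Dir E: first cell '.' (not opp) -> no flip
Dir SW: edge -> no flip
Dir S: edge -> no flip
Dir SE: edge -> no flip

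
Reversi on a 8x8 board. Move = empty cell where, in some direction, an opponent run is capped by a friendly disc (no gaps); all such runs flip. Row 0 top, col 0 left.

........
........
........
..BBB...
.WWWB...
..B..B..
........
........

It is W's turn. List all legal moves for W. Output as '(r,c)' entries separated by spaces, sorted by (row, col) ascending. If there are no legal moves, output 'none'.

Answer: (2,1) (2,2) (2,3) (2,4) (2,5) (4,5) (6,1) (6,2) (6,3)

Derivation:
(2,1): flips 1 -> legal
(2,2): flips 1 -> legal
(2,3): flips 2 -> legal
(2,4): flips 1 -> legal
(2,5): flips 1 -> legal
(3,1): no bracket -> illegal
(3,5): no bracket -> illegal
(4,5): flips 1 -> legal
(4,6): no bracket -> illegal
(5,1): no bracket -> illegal
(5,3): no bracket -> illegal
(5,4): no bracket -> illegal
(5,6): no bracket -> illegal
(6,1): flips 1 -> legal
(6,2): flips 1 -> legal
(6,3): flips 1 -> legal
(6,4): no bracket -> illegal
(6,5): no bracket -> illegal
(6,6): no bracket -> illegal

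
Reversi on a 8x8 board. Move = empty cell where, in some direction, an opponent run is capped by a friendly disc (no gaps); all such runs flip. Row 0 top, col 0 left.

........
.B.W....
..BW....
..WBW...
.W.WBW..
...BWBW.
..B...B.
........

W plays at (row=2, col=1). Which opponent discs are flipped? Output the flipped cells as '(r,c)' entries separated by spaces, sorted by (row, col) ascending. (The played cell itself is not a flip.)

Answer: (2,2)

Derivation:
Dir NW: first cell '.' (not opp) -> no flip
Dir N: opp run (1,1), next='.' -> no flip
Dir NE: first cell '.' (not opp) -> no flip
Dir W: first cell '.' (not opp) -> no flip
Dir E: opp run (2,2) capped by W -> flip
Dir SW: first cell '.' (not opp) -> no flip
Dir S: first cell '.' (not opp) -> no flip
Dir SE: first cell 'W' (not opp) -> no flip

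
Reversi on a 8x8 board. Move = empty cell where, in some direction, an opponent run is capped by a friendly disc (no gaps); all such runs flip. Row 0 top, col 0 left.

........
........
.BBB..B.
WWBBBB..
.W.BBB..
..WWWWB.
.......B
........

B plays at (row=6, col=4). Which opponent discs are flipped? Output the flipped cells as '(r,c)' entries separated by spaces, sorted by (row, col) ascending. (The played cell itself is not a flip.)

Answer: (5,4)

Derivation:
Dir NW: opp run (5,3), next='.' -> no flip
Dir N: opp run (5,4) capped by B -> flip
Dir NE: opp run (5,5), next='.' -> no flip
Dir W: first cell '.' (not opp) -> no flip
Dir E: first cell '.' (not opp) -> no flip
Dir SW: first cell '.' (not opp) -> no flip
Dir S: first cell '.' (not opp) -> no flip
Dir SE: first cell '.' (not opp) -> no flip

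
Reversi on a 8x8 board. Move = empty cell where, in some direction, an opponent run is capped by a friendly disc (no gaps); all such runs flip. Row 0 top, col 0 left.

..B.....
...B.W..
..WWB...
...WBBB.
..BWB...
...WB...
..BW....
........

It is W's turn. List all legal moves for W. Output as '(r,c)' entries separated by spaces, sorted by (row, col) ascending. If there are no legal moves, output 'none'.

Answer: (0,3) (0,4) (2,5) (2,6) (3,1) (3,7) (4,1) (4,5) (5,1) (5,5) (6,1) (6,5) (7,1)

Derivation:
(0,1): no bracket -> illegal
(0,3): flips 1 -> legal
(0,4): flips 1 -> legal
(1,1): no bracket -> illegal
(1,2): no bracket -> illegal
(1,4): no bracket -> illegal
(2,5): flips 2 -> legal
(2,6): flips 2 -> legal
(2,7): no bracket -> illegal
(3,1): flips 1 -> legal
(3,2): no bracket -> illegal
(3,7): flips 3 -> legal
(4,1): flips 1 -> legal
(4,5): flips 3 -> legal
(4,6): no bracket -> illegal
(4,7): no bracket -> illegal
(5,1): flips 1 -> legal
(5,2): no bracket -> illegal
(5,5): flips 2 -> legal
(6,1): flips 1 -> legal
(6,4): no bracket -> illegal
(6,5): flips 1 -> legal
(7,1): flips 1 -> legal
(7,2): no bracket -> illegal
(7,3): no bracket -> illegal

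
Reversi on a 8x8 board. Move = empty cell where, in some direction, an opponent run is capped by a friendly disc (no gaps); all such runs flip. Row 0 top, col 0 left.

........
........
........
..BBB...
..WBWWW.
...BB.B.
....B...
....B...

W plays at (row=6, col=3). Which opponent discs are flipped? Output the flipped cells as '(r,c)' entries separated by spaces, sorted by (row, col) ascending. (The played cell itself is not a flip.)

Answer: (5,4)

Derivation:
Dir NW: first cell '.' (not opp) -> no flip
Dir N: opp run (5,3) (4,3) (3,3), next='.' -> no flip
Dir NE: opp run (5,4) capped by W -> flip
Dir W: first cell '.' (not opp) -> no flip
Dir E: opp run (6,4), next='.' -> no flip
Dir SW: first cell '.' (not opp) -> no flip
Dir S: first cell '.' (not opp) -> no flip
Dir SE: opp run (7,4), next=edge -> no flip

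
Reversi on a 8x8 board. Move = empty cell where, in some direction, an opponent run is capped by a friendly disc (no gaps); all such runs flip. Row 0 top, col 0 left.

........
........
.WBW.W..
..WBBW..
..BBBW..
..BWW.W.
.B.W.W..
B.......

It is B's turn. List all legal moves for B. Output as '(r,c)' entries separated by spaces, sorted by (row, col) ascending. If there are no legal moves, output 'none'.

(1,0): flips 2 -> legal
(1,1): no bracket -> illegal
(1,2): flips 1 -> legal
(1,3): flips 1 -> legal
(1,4): no bracket -> illegal
(1,5): no bracket -> illegal
(1,6): flips 1 -> legal
(2,0): flips 1 -> legal
(2,4): flips 1 -> legal
(2,6): flips 1 -> legal
(3,0): no bracket -> illegal
(3,1): flips 1 -> legal
(3,6): flips 1 -> legal
(4,1): no bracket -> illegal
(4,6): flips 1 -> legal
(4,7): no bracket -> illegal
(5,5): flips 2 -> legal
(5,7): no bracket -> illegal
(6,2): flips 1 -> legal
(6,4): flips 2 -> legal
(6,6): no bracket -> illegal
(6,7): flips 2 -> legal
(7,2): no bracket -> illegal
(7,3): flips 2 -> legal
(7,4): flips 1 -> legal
(7,5): no bracket -> illegal
(7,6): flips 2 -> legal

Answer: (1,0) (1,2) (1,3) (1,6) (2,0) (2,4) (2,6) (3,1) (3,6) (4,6) (5,5) (6,2) (6,4) (6,7) (7,3) (7,4) (7,6)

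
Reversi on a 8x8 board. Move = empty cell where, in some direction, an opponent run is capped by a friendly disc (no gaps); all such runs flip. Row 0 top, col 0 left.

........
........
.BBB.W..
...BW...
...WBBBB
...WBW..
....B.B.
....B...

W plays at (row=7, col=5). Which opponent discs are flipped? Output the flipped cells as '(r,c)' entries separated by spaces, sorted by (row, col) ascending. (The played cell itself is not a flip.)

Answer: (6,4)

Derivation:
Dir NW: opp run (6,4) capped by W -> flip
Dir N: first cell '.' (not opp) -> no flip
Dir NE: opp run (6,6), next='.' -> no flip
Dir W: opp run (7,4), next='.' -> no flip
Dir E: first cell '.' (not opp) -> no flip
Dir SW: edge -> no flip
Dir S: edge -> no flip
Dir SE: edge -> no flip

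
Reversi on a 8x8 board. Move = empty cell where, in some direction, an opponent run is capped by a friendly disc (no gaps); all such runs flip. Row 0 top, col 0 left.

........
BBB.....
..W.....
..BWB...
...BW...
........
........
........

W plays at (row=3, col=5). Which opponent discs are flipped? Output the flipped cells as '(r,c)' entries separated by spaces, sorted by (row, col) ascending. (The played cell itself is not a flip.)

Dir NW: first cell '.' (not opp) -> no flip
Dir N: first cell '.' (not opp) -> no flip
Dir NE: first cell '.' (not opp) -> no flip
Dir W: opp run (3,4) capped by W -> flip
Dir E: first cell '.' (not opp) -> no flip
Dir SW: first cell 'W' (not opp) -> no flip
Dir S: first cell '.' (not opp) -> no flip
Dir SE: first cell '.' (not opp) -> no flip

Answer: (3,4)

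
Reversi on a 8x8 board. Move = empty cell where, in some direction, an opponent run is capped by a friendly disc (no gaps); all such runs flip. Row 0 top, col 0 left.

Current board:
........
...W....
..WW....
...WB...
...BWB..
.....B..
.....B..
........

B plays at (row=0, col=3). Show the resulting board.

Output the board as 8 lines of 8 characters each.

Answer: ...B....
...B....
..WB....
...BB...
...BWB..
.....B..
.....B..
........

Derivation:
Place B at (0,3); scan 8 dirs for brackets.
Dir NW: edge -> no flip
Dir N: edge -> no flip
Dir NE: edge -> no flip
Dir W: first cell '.' (not opp) -> no flip
Dir E: first cell '.' (not opp) -> no flip
Dir SW: first cell '.' (not opp) -> no flip
Dir S: opp run (1,3) (2,3) (3,3) capped by B -> flip
Dir SE: first cell '.' (not opp) -> no flip
All flips: (1,3) (2,3) (3,3)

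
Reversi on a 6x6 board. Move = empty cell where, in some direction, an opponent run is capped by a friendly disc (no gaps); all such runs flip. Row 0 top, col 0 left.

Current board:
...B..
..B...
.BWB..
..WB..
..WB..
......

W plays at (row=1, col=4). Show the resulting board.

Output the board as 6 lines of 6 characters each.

Answer: ...B..
..B.W.
.BWW..
..WB..
..WB..
......

Derivation:
Place W at (1,4); scan 8 dirs for brackets.
Dir NW: opp run (0,3), next=edge -> no flip
Dir N: first cell '.' (not opp) -> no flip
Dir NE: first cell '.' (not opp) -> no flip
Dir W: first cell '.' (not opp) -> no flip
Dir E: first cell '.' (not opp) -> no flip
Dir SW: opp run (2,3) capped by W -> flip
Dir S: first cell '.' (not opp) -> no flip
Dir SE: first cell '.' (not opp) -> no flip
All flips: (2,3)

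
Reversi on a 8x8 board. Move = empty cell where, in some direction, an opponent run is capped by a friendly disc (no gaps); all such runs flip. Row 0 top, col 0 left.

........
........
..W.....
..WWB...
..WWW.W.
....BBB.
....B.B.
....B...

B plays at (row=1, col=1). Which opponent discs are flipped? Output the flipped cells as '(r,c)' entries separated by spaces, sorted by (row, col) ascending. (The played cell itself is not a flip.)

Dir NW: first cell '.' (not opp) -> no flip
Dir N: first cell '.' (not opp) -> no flip
Dir NE: first cell '.' (not opp) -> no flip
Dir W: first cell '.' (not opp) -> no flip
Dir E: first cell '.' (not opp) -> no flip
Dir SW: first cell '.' (not opp) -> no flip
Dir S: first cell '.' (not opp) -> no flip
Dir SE: opp run (2,2) (3,3) (4,4) capped by B -> flip

Answer: (2,2) (3,3) (4,4)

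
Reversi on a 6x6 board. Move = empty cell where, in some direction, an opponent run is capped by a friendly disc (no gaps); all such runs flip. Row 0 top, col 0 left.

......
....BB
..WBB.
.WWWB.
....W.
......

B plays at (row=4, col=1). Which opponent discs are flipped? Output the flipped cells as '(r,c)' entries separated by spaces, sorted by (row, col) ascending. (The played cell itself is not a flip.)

Dir NW: first cell '.' (not opp) -> no flip
Dir N: opp run (3,1), next='.' -> no flip
Dir NE: opp run (3,2) capped by B -> flip
Dir W: first cell '.' (not opp) -> no flip
Dir E: first cell '.' (not opp) -> no flip
Dir SW: first cell '.' (not opp) -> no flip
Dir S: first cell '.' (not opp) -> no flip
Dir SE: first cell '.' (not opp) -> no flip

Answer: (3,2)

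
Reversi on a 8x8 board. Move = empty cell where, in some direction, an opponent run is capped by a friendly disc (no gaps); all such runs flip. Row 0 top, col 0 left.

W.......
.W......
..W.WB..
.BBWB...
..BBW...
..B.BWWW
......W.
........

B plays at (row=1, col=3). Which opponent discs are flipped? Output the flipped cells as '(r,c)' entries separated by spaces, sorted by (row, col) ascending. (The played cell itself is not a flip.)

Answer: (2,2)

Derivation:
Dir NW: first cell '.' (not opp) -> no flip
Dir N: first cell '.' (not opp) -> no flip
Dir NE: first cell '.' (not opp) -> no flip
Dir W: first cell '.' (not opp) -> no flip
Dir E: first cell '.' (not opp) -> no flip
Dir SW: opp run (2,2) capped by B -> flip
Dir S: first cell '.' (not opp) -> no flip
Dir SE: opp run (2,4), next='.' -> no flip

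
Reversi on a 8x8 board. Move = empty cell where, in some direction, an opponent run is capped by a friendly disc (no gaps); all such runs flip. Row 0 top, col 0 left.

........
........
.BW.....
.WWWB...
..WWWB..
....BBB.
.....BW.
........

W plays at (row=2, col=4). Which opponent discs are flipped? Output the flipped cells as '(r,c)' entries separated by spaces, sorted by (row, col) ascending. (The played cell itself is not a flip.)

Dir NW: first cell '.' (not opp) -> no flip
Dir N: first cell '.' (not opp) -> no flip
Dir NE: first cell '.' (not opp) -> no flip
Dir W: first cell '.' (not opp) -> no flip
Dir E: first cell '.' (not opp) -> no flip
Dir SW: first cell 'W' (not opp) -> no flip
Dir S: opp run (3,4) capped by W -> flip
Dir SE: first cell '.' (not opp) -> no flip

Answer: (3,4)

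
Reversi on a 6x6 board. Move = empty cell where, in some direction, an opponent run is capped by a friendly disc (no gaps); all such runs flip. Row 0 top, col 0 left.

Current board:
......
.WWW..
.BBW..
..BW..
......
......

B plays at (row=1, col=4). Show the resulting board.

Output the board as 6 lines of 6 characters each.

Place B at (1,4); scan 8 dirs for brackets.
Dir NW: first cell '.' (not opp) -> no flip
Dir N: first cell '.' (not opp) -> no flip
Dir NE: first cell '.' (not opp) -> no flip
Dir W: opp run (1,3) (1,2) (1,1), next='.' -> no flip
Dir E: first cell '.' (not opp) -> no flip
Dir SW: opp run (2,3) capped by B -> flip
Dir S: first cell '.' (not opp) -> no flip
Dir SE: first cell '.' (not opp) -> no flip
All flips: (2,3)

Answer: ......
.WWWB.
.BBB..
..BW..
......
......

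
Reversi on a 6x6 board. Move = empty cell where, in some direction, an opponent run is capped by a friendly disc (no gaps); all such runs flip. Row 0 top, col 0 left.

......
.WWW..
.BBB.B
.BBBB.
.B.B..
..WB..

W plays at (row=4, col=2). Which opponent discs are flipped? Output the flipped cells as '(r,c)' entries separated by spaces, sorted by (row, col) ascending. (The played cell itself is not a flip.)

Dir NW: opp run (3,1), next='.' -> no flip
Dir N: opp run (3,2) (2,2) capped by W -> flip
Dir NE: opp run (3,3), next='.' -> no flip
Dir W: opp run (4,1), next='.' -> no flip
Dir E: opp run (4,3), next='.' -> no flip
Dir SW: first cell '.' (not opp) -> no flip
Dir S: first cell 'W' (not opp) -> no flip
Dir SE: opp run (5,3), next=edge -> no flip

Answer: (2,2) (3,2)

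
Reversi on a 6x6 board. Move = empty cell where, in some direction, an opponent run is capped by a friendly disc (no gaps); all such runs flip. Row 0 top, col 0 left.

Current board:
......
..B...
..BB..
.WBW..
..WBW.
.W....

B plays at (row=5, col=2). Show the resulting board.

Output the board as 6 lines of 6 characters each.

Place B at (5,2); scan 8 dirs for brackets.
Dir NW: first cell '.' (not opp) -> no flip
Dir N: opp run (4,2) capped by B -> flip
Dir NE: first cell 'B' (not opp) -> no flip
Dir W: opp run (5,1), next='.' -> no flip
Dir E: first cell '.' (not opp) -> no flip
Dir SW: edge -> no flip
Dir S: edge -> no flip
Dir SE: edge -> no flip
All flips: (4,2)

Answer: ......
..B...
..BB..
.WBW..
..BBW.
.WB...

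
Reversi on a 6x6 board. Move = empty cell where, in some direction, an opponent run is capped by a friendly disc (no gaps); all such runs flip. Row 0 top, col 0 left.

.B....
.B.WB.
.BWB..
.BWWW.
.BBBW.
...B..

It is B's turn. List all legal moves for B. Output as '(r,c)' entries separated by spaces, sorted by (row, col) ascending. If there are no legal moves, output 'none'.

Answer: (0,3) (0,4) (1,2) (2,4) (2,5) (3,5) (4,5) (5,5)

Derivation:
(0,2): no bracket -> illegal
(0,3): flips 1 -> legal
(0,4): flips 2 -> legal
(1,2): flips 3 -> legal
(2,4): flips 1 -> legal
(2,5): flips 1 -> legal
(3,5): flips 4 -> legal
(4,5): flips 2 -> legal
(5,4): no bracket -> illegal
(5,5): flips 3 -> legal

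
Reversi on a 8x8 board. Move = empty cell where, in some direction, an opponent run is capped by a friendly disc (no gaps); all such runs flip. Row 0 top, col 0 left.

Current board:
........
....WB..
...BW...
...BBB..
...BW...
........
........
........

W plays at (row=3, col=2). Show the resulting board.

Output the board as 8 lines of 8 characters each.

Answer: ........
....WB..
...WW...
..WBBB..
...BW...
........
........
........

Derivation:
Place W at (3,2); scan 8 dirs for brackets.
Dir NW: first cell '.' (not opp) -> no flip
Dir N: first cell '.' (not opp) -> no flip
Dir NE: opp run (2,3) capped by W -> flip
Dir W: first cell '.' (not opp) -> no flip
Dir E: opp run (3,3) (3,4) (3,5), next='.' -> no flip
Dir SW: first cell '.' (not opp) -> no flip
Dir S: first cell '.' (not opp) -> no flip
Dir SE: opp run (4,3), next='.' -> no flip
All flips: (2,3)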